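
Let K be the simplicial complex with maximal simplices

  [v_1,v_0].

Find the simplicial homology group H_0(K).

H_0 ≅ Z.

Order the vertices as v_0 < v_1. Listing each simplex with vertices in this order, K has dimension 1 with simplices:

  0-simplices (2): [v_0], [v_1]
  1-simplices (1): [v_0,v_1]

so the chain groups are C_0 ≅ Z^2, C_1 ≅ Z^1.

Boundary ∂_1: C_1 → C_0 is given by ∂[p,q] = [q] − [p]. For instance
  ∂[v_0,v_1] = [v_1] − [v_0].
As a 2×1 matrix over Z this has rank 1, with invariant factors (1).

Computing H_k = (kernel of ∂_k) / (image of ∂_{k+1}):

  H_0: rank C_0 − rank ∂_1 = 2 − 1 = 1, and the invariant factors of ∂_1 are all 1, so H_0 = Z.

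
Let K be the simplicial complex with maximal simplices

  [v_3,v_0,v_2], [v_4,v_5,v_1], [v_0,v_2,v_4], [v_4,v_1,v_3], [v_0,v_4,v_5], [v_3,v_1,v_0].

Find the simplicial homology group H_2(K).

Order the vertices as v_0 < v_1 < v_2 < v_3 < v_4 < v_5. Listing each simplex with vertices in this order, K has dimension 2 with simplices:

  0-simplices (6): [v_0], [v_1], [v_2], [v_3], [v_4], [v_5]
  1-simplices (12): [v_0,v_1], [v_0,v_2], [v_0,v_3], [v_0,v_4], [v_0,v_5], [v_1,v_3], [v_1,v_4], [v_1,v_5], [v_2,v_3], [v_2,v_4], [v_3,v_4], [v_4,v_5]
  2-simplices (6): [v_0,v_1,v_3], [v_0,v_2,v_3], [v_0,v_2,v_4], [v_0,v_4,v_5], [v_1,v_3,v_4], [v_1,v_4,v_5]

Hence C_0 ≅ Z^6, C_1 ≅ Z^12, C_2 ≅ Z^6.

∂_1: C_1 → C_0 maps an edge to its endpoints' difference, ∂[p,q] = q − p. For instance
  ∂[v_0,v_3] = [v_3] − [v_0].
This gives a 6×12 integer matrix of rank 5; reducing to Smith normal form yields diagonal entries (1,1,1,1,1).

Boundary ∂_2: C_2 → C_1 sends each 2-simplex [p,q,r] to [q,r] − [p,r] + [p,q]. For instance
  ∂[v_1,v_3,v_4] = [v_3,v_4] − [v_1,v_4] + [v_1,v_3],
  ∂[v_0,v_2,v_3] = [v_2,v_3] − [v_0,v_3] + [v_0,v_2].
This gives a 12×6 integer matrix of rank 6; reducing to Smith normal form yields diagonal entries (1,1,1,1,1,1).

Now H_k = ker ∂_k / im ∂_{k+1}, so:

  H_2: rank ker ∂_2 − rank ∂_3 = (6 − 6) − 0 = 0, and there is no ∂_3, so H_2 ≅ 0.

(K is a triangulation of the cylinder S^1 x I.)

H_2 = 0.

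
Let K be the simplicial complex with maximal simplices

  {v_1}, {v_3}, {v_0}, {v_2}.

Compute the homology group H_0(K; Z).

Fix the vertex order v_0 < v_1 < v_2 < v_3 and write every simplex with vertices in increasing order. Then dim K = 0 and the simplices of K are:

  0-simplices (4): [v_0], [v_1], [v_2], [v_3]

giving chain groups C_0 ≅ Z^4.

From H_k ≅ ker(∂_k) / im(∂_{k+1}) we obtain:

  H_0: rank C_0 − rank ∂_1 = 4 − 0 = 4, and there is no ∂_1, so H_0 = Z^4.

H_0 = Z^4.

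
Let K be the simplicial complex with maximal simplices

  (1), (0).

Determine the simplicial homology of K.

H_0 = Z^2.

Order the vertices as 0 < 1. Listing each simplex with vertices in this order, K has dimension 0 with simplices:

  0-simplices (2): [0], [1]

giving chain groups C_0 ≅ Z^2.

Computing H_k = (kernel of ∂_k) / (image of ∂_{k+1}):

  H_0: rank C_0 − rank ∂_1 = 2 − 0 = 2, and there is no ∂_1, so H_0 = Z^2.

(K is a triangulation of a set of 2 points.)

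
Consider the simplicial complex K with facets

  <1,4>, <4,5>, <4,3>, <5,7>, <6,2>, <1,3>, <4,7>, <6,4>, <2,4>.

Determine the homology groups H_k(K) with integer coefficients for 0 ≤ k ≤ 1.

H_0 = Z,  H_1 = Z^3.

Take the total order 1 < 2 < 3 < 4 < 5 < 6 < 7 on the vertex set. Then K (dimension 1) consists of the simplices:

  0-simplices (7): [1], [2], [3], [4], [5], [6], [7]
  1-simplices (9): [1,3], [1,4], [2,4], [2,6], [3,4], [4,5], [4,6], [4,7], [5,7]

so the chain groups are C_0 ≅ Z^7, C_1 ≅ Z^9.

The boundary map ∂_1: C_1 → C_0 is given by ∂[p,q] = [q] − [p]. For instance
  ∂[4,7] = [7] − [4].
This gives a 7×9 integer matrix of rank 6; reducing to Smith normal form yields diagonal entries (1,1,1,1,1,1).

Computing H_k = (kernel of ∂_k) / (image of ∂_{k+1}):

  H_0: rank C_0 − rank ∂_1 = 7 − 6 = 1, and the invariant factors of ∂_1 are all 1, so H_0 ≅ Z.
  H_1: rank ker ∂_1 − rank ∂_2 = (9 − 6) − 0 = 3, and there is no ∂_2, so H_1 ≅ Z^3.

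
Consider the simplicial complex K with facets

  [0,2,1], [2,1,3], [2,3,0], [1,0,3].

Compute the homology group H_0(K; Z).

Take the total order 0 < 1 < 2 < 3 on the vertex set. Then K (dimension 2) consists of the simplices:

  0-simplices (4): [0], [1], [2], [3]
  1-simplices (6): [0,1], [0,2], [0,3], [1,2], [1,3], [2,3]
  2-simplices (4): [0,1,2], [0,1,3], [0,2,3], [1,2,3]

giving chain groups C_0 ≅ Z^4, C_1 ≅ Z^6, C_2 ≅ Z^4.

Boundary ∂_1: C_1 → C_0 is given by ∂[p,q] = [q] − [p]. For instance
  ∂[0,1] = [1] − [0].
This gives a 4×6 integer matrix of rank 3; reducing to Smith normal form yields diagonal entries (1,1,1).

∂_2: C_2 → C_1 acts by ∂[p,q,r] = [q,r] − [p,r] + [p,q]. For instance
  ∂[0,2,3] = [2,3] − [0,3] + [0,2],
  ∂[0,1,2] = [1,2] − [0,2] + [0,1].
The resulting 6×4 matrix has rank 3, and its Smith normal form has invariant factors (1,1,1).

Reading off H_k = ker ∂_k / im ∂_{k+1}:

  H_0: rank C_0 − rank ∂_1 = 4 − 3 = 1, and the invariant factors of ∂_1 are all 1, so H_0 ≅ Z.

H_0 ≅ Z.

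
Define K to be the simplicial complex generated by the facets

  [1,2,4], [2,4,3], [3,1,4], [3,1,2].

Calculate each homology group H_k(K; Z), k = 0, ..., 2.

K has 4 vertices, 6 edges, 4 triangles.
rank ∂_0 = 0, rank ∂_1 = 3 ⇒ b_0 = 4 − 0 − 3 = 1; all invariant factors of ∂_1 are 1 so no torsion. So H_0 ≅ Z.
rank ∂_1 = 3, rank ∂_2 = 3 ⇒ b_1 = 6 − 3 − 3 = 0; all invariant factors of ∂_2 are 1 so no torsion. So H_1 ≅ 0.
rank ∂_2 = 3, rank ∂_3 = 0 ⇒ b_2 = 4 − 3 − 0 = 1. So H_2 ≅ Z.

H_0 ≅ Z,  H_1 = 0,  H_2 ≅ Z.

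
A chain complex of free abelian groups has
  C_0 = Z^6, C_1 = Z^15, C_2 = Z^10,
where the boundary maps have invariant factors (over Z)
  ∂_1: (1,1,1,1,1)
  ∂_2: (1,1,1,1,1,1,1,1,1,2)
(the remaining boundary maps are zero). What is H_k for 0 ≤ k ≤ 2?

H_0: b_0 = 6 − 0 − 5 = 1; torsion from ∂_1 factors > 1: none. So H_0 = Z.
H_1: b_1 = 15 − 5 − 10 = 0; torsion from ∂_2 factors > 1: [2]. So H_1 = Z/2Z.
H_2: b_2 = 10 − 10 − 0 = 0; torsion from ∂_3 factors > 1: none. So H_2 = 0.

H_0 = Z,  H_1 = Z/2Z,  H_2 = 0.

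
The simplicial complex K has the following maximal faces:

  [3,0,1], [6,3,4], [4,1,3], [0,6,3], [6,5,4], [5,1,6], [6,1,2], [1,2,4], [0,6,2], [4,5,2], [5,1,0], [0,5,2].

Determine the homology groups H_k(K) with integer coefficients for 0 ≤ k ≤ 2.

K has 7 vertices, 18 edges, 12 triangles.
rank ∂_0 = 0, rank ∂_1 = 6 ⇒ b_0 = 7 − 0 − 6 = 1; all invariant factors of ∂_1 are 1 so no torsion. So H_0 ≅ Z.
rank ∂_1 = 6, rank ∂_2 = 12 ⇒ b_1 = 18 − 6 − 12 = 0; ∂_2 has invariant factor(s) [2] giving torsion. So H_1 ≅ Z/2.
rank ∂_2 = 12, rank ∂_3 = 0 ⇒ b_2 = 12 − 12 − 0 = 0. So H_2 ≅ 0.

H_0 = Z,  H_1 = Z/2,  H_2 = 0.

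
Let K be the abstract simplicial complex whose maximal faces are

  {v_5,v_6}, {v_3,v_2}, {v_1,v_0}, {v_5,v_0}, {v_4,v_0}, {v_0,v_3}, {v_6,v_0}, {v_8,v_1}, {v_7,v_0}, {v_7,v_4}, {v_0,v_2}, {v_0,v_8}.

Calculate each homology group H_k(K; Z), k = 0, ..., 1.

H_0 = Z,  H_1 = Z^4.

Order the vertices as v_0 < v_1 < v_2 < v_3 < v_4 < v_5 < v_6 < v_7 < v_8. Listing each simplex with vertices in this order, K has dimension 1 with simplices:

  0-simplices (9): [v_0], [v_1], [v_2], [v_3], [v_4], [v_5], [v_6], [v_7], [v_8]
  1-simplices (12): [v_0,v_1], [v_0,v_2], [v_0,v_3], [v_0,v_4], [v_0,v_5], [v_0,v_6], [v_0,v_7], [v_0,v_8], [v_1,v_8], [v_2,v_3], [v_4,v_7], [v_5,v_6]

giving chain groups C_0 ≅ Z^9, C_1 ≅ Z^12.

∂_1: C_1 → C_0 sends each edge [p,q] (with p < q) to q − p.
The resulting 9×12 matrix has rank 8, and its Smith normal form has invariant factors (1,1,1,1,1,1,1,1).

From H_k ≅ ker(∂_k) / im(∂_{k+1}) we obtain:

  H_0: rank C_0 − rank ∂_1 = 9 − 8 = 1, and the invariant factors of ∂_1 are all 1, so H_0 ≅ Z.
  H_1: rank ker ∂_1 − rank ∂_2 = (12 − 8) − 0 = 4, and there is no ∂_2, so H_1 ≅ Z^4.

(K is a triangulation of a wedge of 4 circles.)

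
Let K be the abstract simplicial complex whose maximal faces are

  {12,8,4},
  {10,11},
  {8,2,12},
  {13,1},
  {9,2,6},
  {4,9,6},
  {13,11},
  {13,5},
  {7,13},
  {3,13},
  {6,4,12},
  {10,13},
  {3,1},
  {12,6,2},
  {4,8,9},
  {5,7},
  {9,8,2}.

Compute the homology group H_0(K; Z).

H_0 = Z^2.

Order the vertices as 1 < 2 < 3 < 4 < 5 < 6 < 7 < 8 < 9 < 10 < 11 < 12 < 13. Listing each simplex with vertices in this order, K has dimension 2 with simplices:

  0-simplices (13): [1], [2], [3], [4], [5], [6], [7], [8], [9], [10], [11], [12], [13]
  1-simplices (21): [1,3], [1,13], [2,6], [2,8], [2,9], [2,12], [3,13], [4,6], [4,8], [4,9], [4,12], [5,7], [5,13], [6,9], [6,12], [7,13], [8,9], [8,12], [10,11], [10,13], [11,13]
  2-simplices (8): [2,6,9], [2,6,12], [2,8,9], [2,8,12], [4,6,9], [4,6,12], [4,8,9], [4,8,12]

giving chain groups C_0 ≅ Z^13, C_1 ≅ Z^21, C_2 ≅ Z^8.

∂_1: C_1 → C_0 is given by ∂[p,q] = [q] − [p]. For instance
  ∂[8,12] = [12] − [8].
The 13×21 boundary matrix has rank 11 and Smith normal form diag(1,1,1,1,1,1,1,1,1,1,1).

∂_2: C_2 → C_1 sends each 2-simplex [p,q,r] to [q,r] − [p,r] + [p,q]. For instance
  ∂[4,6,9] = [6,9] − [4,9] + [4,6],
  ∂[4,8,9] = [8,9] − [4,9] + [4,8].
As a 21×8 matrix over Z this has rank 7, with invariant factors (1,1,1,1,1,1,1).

Reading off H_k = ker ∂_k / im ∂_{k+1}:

  H_0: rank C_0 − rank ∂_1 = 13 − 11 = 2, and the invariant factors of ∂_1 are all 1, so H_0 ≅ Z^2.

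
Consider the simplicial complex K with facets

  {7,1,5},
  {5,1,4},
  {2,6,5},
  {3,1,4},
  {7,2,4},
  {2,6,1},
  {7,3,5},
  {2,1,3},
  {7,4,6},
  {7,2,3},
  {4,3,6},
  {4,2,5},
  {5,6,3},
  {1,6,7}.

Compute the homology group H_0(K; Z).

H_0 ≅ Z.

Fix the vertex order 1 < 2 < 3 < 4 < 5 < 6 < 7 and write every simplex with vertices in increasing order. Then dim K = 2 and the simplices of K are:

  0-simplices (7): [1], [2], [3], [4], [5], [6], [7]
  1-simplices (21): [1,2], [1,3], [1,4], [1,5], [1,6], [1,7], [2,3], [2,4], [2,5], [2,6], [2,7], [3,4], [3,5], [3,6], [3,7], [4,5], [4,6], [4,7], [5,6], [5,7], [6,7]
  2-simplices (14): [1,2,3], [1,2,6], [1,3,4], [1,4,5], [1,5,7], [1,6,7], [2,3,7], [2,4,5], [2,4,7], [2,5,6], [3,4,6], [3,5,6], [3,5,7], [4,6,7]

giving chain groups C_0 ≅ Z^7, C_1 ≅ Z^21, C_2 ≅ Z^14.

∂_1: C_1 → C_0 is given by ∂[p,q] = [q] − [p]. For instance
  ∂[1,3] = [3] − [1].
The resulting 7×21 matrix has rank 6, and its Smith normal form has invariant factors (1,1,1,1,1,1).

∂_2: C_2 → C_1 maps a triangle to the signed sum of its edges. For instance
  ∂[4,6,7] = [6,7] − [4,7] + [4,6],
  ∂[3,4,6] = [4,6] − [3,6] + [3,4].
The 21×14 boundary matrix has rank 13 and Smith normal form diag(1,1,1,1,1,1,1,1,1,1,1,1,1).

Now H_k = ker ∂_k / im ∂_{k+1}, so:

  H_0: rank C_0 − rank ∂_1 = 7 − 6 = 1, and the invariant factors of ∂_1 are all 1, so H_0 = Z.

(K is a triangulation of the torus T^2.)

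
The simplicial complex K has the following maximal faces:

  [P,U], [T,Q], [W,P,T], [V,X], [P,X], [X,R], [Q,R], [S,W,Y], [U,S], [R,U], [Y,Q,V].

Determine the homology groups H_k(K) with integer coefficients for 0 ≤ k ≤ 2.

H_0 ≅ Z,  H_1 ≅ Z^5,  H_2 = 0.

K has 10 vertices, 17 edges, 3 triangles.
rank ∂_0 = 0, rank ∂_1 = 9 ⇒ b_0 = 10 − 0 − 9 = 1; all invariant factors of ∂_1 are 1 so no torsion. So H_0 = Z.
rank ∂_1 = 9, rank ∂_2 = 3 ⇒ b_1 = 17 − 9 − 3 = 5; all invariant factors of ∂_2 are 1 so no torsion. So H_1 = Z^5.
rank ∂_2 = 3, rank ∂_3 = 0 ⇒ b_2 = 3 − 3 − 0 = 0. So H_2 = 0.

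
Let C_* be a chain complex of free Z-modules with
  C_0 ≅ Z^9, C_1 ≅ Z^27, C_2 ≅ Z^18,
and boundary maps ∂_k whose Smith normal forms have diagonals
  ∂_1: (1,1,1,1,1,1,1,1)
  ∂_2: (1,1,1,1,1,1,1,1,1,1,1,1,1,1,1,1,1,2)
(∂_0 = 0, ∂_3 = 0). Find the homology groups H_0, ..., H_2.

H_0: b_0 = 9 − 0 − 8 = 1; torsion from ∂_1 factors > 1: none. So H_0 = Z.
H_1: b_1 = 27 − 8 − 18 = 1; torsion from ∂_2 factors > 1: [2]. So H_1 = Z ⊕ Z_2.
H_2: b_2 = 18 − 18 − 0 = 0; torsion from ∂_3 factors > 1: none. So H_2 = 0.

H_0 = Z,  H_1 = Z ⊕ Z_2,  H_2 = 0.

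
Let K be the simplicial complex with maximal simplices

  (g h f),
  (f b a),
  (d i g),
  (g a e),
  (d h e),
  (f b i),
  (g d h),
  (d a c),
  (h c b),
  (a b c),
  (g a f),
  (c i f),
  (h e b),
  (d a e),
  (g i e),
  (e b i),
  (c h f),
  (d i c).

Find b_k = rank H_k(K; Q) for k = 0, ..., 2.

We work with the vertex ordering a < b < c < d < e < f < g < h < i. The simplices of K, each written with vertices in increasing order, are:

  0-simplices (9): a, b, c, d, e, f, g, h, i
  1-simplices (27): ab, ac, ad, ae, af, ag, bc, be, bf, bh, bi, cd, cf, ch, ci, de, dg, dh, di, eg, eh, ei, fg, fh, fi, gh, gi
  2-simplices (18): abc, abf, acd, ade, aeg, afg, bch, beh, bei, bfi, cdi, cfh, cfi, deh, dgh, dgi, egi, fgh

Hence C_0 ≅ Z^9, C_1 ≅ Z^27, C_2 ≅ Z^18.

∂_1: C_1 → C_0 sends each edge [p,q] (with p < q) to q − p.
The 9×27 boundary matrix has rank 8 and Smith normal form diag(1,1,1,1,1,1,1,1).

∂_2: C_2 → C_1 maps a triangle to the signed sum of its edges. For instance
  ∂bch = ch − bh + bc,
  ∂aeg = eg − ag + ae.
As a 27×18 matrix over Z this has rank 18, with invariant factors (1,1,1,1,1,1,1,1,1,1,1,1,1,1,1,1,1,2).

Now H_k = ker ∂_k / im ∂_{k+1}, so:

  H_0: rank C_0 − rank ∂_1 = 9 − 8 = 1, and the invariant factors of ∂_1 are all 1, so H_0 ≅ Z.
  H_1: rank ker ∂_1 − rank ∂_2 = (27 − 8) − 18 = 1, and ∂_2 has invariant factor 2 > 1, so H_1 ≅ Z ⊕ Z/2.
  H_2: rank ker ∂_2 − rank ∂_3 = (18 − 18) − 0 = 0, and there is no ∂_3, so H_2 ≅ 0.

Hence the Betti numbers are b_0 = 1, b_1 = 1, b_2 = 0.

b_0 = 1, b_1 = 1, b_2 = 0.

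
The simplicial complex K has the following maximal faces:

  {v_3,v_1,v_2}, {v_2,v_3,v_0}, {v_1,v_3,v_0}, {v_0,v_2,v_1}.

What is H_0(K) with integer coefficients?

We work with the vertex ordering v_0 < v_1 < v_2 < v_3. The simplices of K, each written with vertices in increasing order, are:

  0-simplices (4): [v_0], [v_1], [v_2], [v_3]
  1-simplices (6): [v_0,v_1], [v_0,v_2], [v_0,v_3], [v_1,v_2], [v_1,v_3], [v_2,v_3]
  2-simplices (4): [v_0,v_1,v_2], [v_0,v_1,v_3], [v_0,v_2,v_3], [v_1,v_2,v_3]

Hence C_0 ≅ Z^4, C_1 ≅ Z^6, C_2 ≅ Z^4.

∂_1: C_1 → C_0 sends each edge [p,q] (with p < q) to q − p. For instance
  ∂[v_2,v_3] = [v_3] − [v_2].
This gives a 4×6 integer matrix of rank 3; reducing to Smith normal form yields diagonal entries (1,1,1).

∂_2: C_2 → C_1 acts by ∂[p,q,r] = [q,r] − [p,r] + [p,q]. For instance
  ∂[v_0,v_2,v_3] = [v_2,v_3] − [v_0,v_3] + [v_0,v_2],
  ∂[v_1,v_2,v_3] = [v_2,v_3] − [v_1,v_3] + [v_1,v_2].
The 6×4 boundary matrix has rank 3 and Smith normal form diag(1,1,1).

Reading off H_k = ker ∂_k / im ∂_{k+1}:

  H_0: rank C_0 − rank ∂_1 = 4 − 3 = 1, and the invariant factors of ∂_1 are all 1, so H_0 = Z.

H_0 ≅ Z.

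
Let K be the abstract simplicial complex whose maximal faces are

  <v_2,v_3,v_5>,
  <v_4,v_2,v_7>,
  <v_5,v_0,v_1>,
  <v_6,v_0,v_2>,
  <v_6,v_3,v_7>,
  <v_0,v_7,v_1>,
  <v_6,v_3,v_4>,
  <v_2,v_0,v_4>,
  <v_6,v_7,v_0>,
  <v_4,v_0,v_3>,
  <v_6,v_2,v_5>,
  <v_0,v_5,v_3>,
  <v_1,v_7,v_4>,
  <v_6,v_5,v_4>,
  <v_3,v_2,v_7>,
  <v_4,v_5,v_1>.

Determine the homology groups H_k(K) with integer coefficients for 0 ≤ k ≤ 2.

K has 8 vertices, 24 edges, 16 triangles.
rank ∂_0 = 0, rank ∂_1 = 7 ⇒ b_0 = 8 − 0 − 7 = 1; all invariant factors of ∂_1 are 1 so no torsion. So H_0 ≅ Z.
rank ∂_1 = 7, rank ∂_2 = 15 ⇒ b_1 = 24 − 7 − 15 = 2; all invariant factors of ∂_2 are 1 so no torsion. So H_1 ≅ Z^2.
rank ∂_2 = 15, rank ∂_3 = 0 ⇒ b_2 = 16 − 15 − 0 = 1. So H_2 ≅ Z.

H_0 ≅ Z,  H_1 ≅ Z^2,  H_2 ≅ Z.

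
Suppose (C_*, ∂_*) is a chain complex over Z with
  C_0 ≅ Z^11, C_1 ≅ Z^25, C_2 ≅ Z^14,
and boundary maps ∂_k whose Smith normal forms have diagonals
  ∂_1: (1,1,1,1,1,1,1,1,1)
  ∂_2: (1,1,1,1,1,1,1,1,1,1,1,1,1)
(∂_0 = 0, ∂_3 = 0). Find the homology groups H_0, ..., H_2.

H_0 = Z^2,  H_1 = Z^3,  H_2 = Z.

H_0: b_0 = 11 − 0 − 9 = 2; torsion from ∂_1 factors > 1: none. So H_0 = Z^2.
H_1: b_1 = 25 − 9 − 13 = 3; torsion from ∂_2 factors > 1: none. So H_1 = Z^3.
H_2: b_2 = 14 − 13 − 0 = 1; torsion from ∂_3 factors > 1: none. So H_2 = Z.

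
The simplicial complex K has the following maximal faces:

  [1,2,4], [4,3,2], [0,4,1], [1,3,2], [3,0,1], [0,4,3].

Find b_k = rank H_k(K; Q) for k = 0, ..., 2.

b_0 = 1, b_1 = 0, b_2 = 1.

Order the vertices as 0 < 1 < 2 < 3 < 4. Listing each simplex with vertices in this order, K has dimension 2 with simplices:

  0-simplices (5): [0], [1], [2], [3], [4]
  1-simplices (9): [0,1], [0,3], [0,4], [1,2], [1,3], [1,4], [2,3], [2,4], [3,4]
  2-simplices (6): [0,1,3], [0,1,4], [0,3,4], [1,2,3], [1,2,4], [2,3,4]

giving chain groups C_0 ≅ Z^5, C_1 ≅ Z^9, C_2 ≅ Z^6.

Boundary ∂_1: C_1 → C_0 maps an edge to its endpoints' difference, ∂[p,q] = q − p.
This gives a 5×9 integer matrix of rank 4; reducing to Smith normal form yields diagonal entries (1,1,1,1).

The boundary map ∂_2: C_2 → C_1 sends each 2-simplex [p,q,r] to [q,r] − [p,r] + [p,q]. For instance
  ∂[0,3,4] = [3,4] − [0,4] + [0,3],
  ∂[0,1,4] = [1,4] − [0,4] + [0,1].
As a 9×6 matrix over Z this has rank 5, with invariant factors (1,1,1,1,1).

Now H_k = ker ∂_k / im ∂_{k+1}, so:

  H_0: rank C_0 − rank ∂_1 = 5 − 4 = 1, and the invariant factors of ∂_1 are all 1, so H_0 = Z.
  H_1: rank ker ∂_1 − rank ∂_2 = (9 − 4) − 5 = 0, and the invariant factors of ∂_2 are all 1, so H_1 = 0.
  H_2: rank ker ∂_2 − rank ∂_3 = (6 − 5) − 0 = 1, and there is no ∂_3, so H_2 = Z.

Hence the Betti numbers are b_0 = 1, b_1 = 0, b_2 = 1.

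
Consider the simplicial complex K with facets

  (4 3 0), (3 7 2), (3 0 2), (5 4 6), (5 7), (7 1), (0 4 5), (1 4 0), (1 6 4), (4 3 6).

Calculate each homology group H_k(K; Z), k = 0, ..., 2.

K has 8 vertices, 17 edges, 8 triangles.
rank ∂_0 = 0, rank ∂_1 = 7 ⇒ b_0 = 8 − 0 − 7 = 1; all invariant factors of ∂_1 are 1 so no torsion. So H_0 ≅ Z.
rank ∂_1 = 7, rank ∂_2 = 8 ⇒ b_1 = 17 − 7 − 8 = 2; all invariant factors of ∂_2 are 1 so no torsion. So H_1 ≅ Z^2.
rank ∂_2 = 8, rank ∂_3 = 0 ⇒ b_2 = 8 − 8 − 0 = 0. So H_2 ≅ 0.

H_0 ≅ Z,  H_1 ≅ Z^2,  H_2 = 0.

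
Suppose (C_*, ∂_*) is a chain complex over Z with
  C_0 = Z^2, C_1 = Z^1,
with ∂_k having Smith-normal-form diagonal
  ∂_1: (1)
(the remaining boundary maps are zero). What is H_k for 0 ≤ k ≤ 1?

H_0: b_0 = 2 − 0 − 1 = 1; torsion from ∂_1 factors > 1: none. So H_0 = Z.
H_1: b_1 = 1 − 1 − 0 = 0; torsion from ∂_2 factors > 1: none. So H_1 = 0.

H_0 = Z,  H_1 = 0.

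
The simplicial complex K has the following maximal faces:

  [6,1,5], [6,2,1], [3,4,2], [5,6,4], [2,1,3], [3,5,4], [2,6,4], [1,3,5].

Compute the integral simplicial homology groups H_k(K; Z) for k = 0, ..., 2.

H_0 ≅ Z,  H_1 = 0,  H_2 ≅ Z.

Take the total order 1 < 2 < 3 < 4 < 5 < 6 on the vertex set. Then K (dimension 2) consists of the simplices:

  0-simplices (6): [1], [2], [3], [4], [5], [6]
  1-simplices (12): [1,2], [1,3], [1,5], [1,6], [2,3], [2,4], [2,6], [3,4], [3,5], [4,5], [4,6], [5,6]
  2-simplices (8): [1,2,3], [1,2,6], [1,3,5], [1,5,6], [2,3,4], [2,4,6], [3,4,5], [4,5,6]

so the chain groups are C_0 ≅ Z^6, C_1 ≅ Z^12, C_2 ≅ Z^8.

The boundary map ∂_1: C_1 → C_0 is given by ∂[p,q] = [q] − [p].
The resulting 6×12 matrix has rank 5, and its Smith normal form has invariant factors (1,1,1,1,1).

Boundary ∂_2: C_2 → C_1 maps a triangle to the signed sum of its edges. For instance
  ∂[2,4,6] = [4,6] − [2,6] + [2,4],
  ∂[1,5,6] = [5,6] − [1,6] + [1,5].
The resulting 12×8 matrix has rank 7, and its Smith normal form has invariant factors (1,1,1,1,1,1,1).

Reading off H_k = ker ∂_k / im ∂_{k+1}:

  H_0: rank C_0 − rank ∂_1 = 6 − 5 = 1, and the invariant factors of ∂_1 are all 1, so H_0 = Z.
  H_1: rank ker ∂_1 − rank ∂_2 = (12 − 5) − 7 = 0, and the invariant factors of ∂_2 are all 1, so H_1 = 0.
  H_2: rank ker ∂_2 − rank ∂_3 = (8 − 7) − 0 = 1, and there is no ∂_3, so H_2 = Z.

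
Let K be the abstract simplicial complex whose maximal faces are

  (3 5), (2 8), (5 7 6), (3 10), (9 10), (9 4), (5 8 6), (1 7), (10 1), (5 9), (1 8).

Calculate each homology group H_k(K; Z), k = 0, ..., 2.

H_0 = Z,  H_1 = Z^3,  H_2 = 0.

Fix the vertex order 1 < 2 < 3 < 4 < 5 < 6 < 7 < 8 < 9 < 10 and write every simplex with vertices in increasing order. Then dim K = 2 and the simplices of K are:

  0-simplices (10): [1], [2], [3], [4], [5], [6], [7], [8], [9], [10]
  1-simplices (14): [1,7], [1,8], [1,10], [2,8], [3,5], [3,10], [4,9], [5,6], [5,7], [5,8], [5,9], [6,7], [6,8], [9,10]
  2-simplices (2): [5,6,7], [5,6,8]

Hence C_0 ≅ Z^10, C_1 ≅ Z^14, C_2 ≅ Z^2.

Boundary ∂_1: C_1 → C_0 sends each edge [p,q] (with p < q) to q − p. For instance
  ∂[1,8] = [8] − [1].
The 10×14 boundary matrix has rank 9 and Smith normal form diag(1,1,1,1,1,1,1,1,1).

∂_2: C_2 → C_1 acts by ∂[p,q,r] = [q,r] − [p,r] + [p,q]. For instance
  ∂[5,6,8] = [6,8] − [5,8] + [5,6],
  ∂[5,6,7] = [6,7] − [5,7] + [5,6].
As a 14×2 matrix over Z this has rank 2, with invariant factors (1,1).

From H_k ≅ ker(∂_k) / im(∂_{k+1}) we obtain:

  H_0: rank C_0 − rank ∂_1 = 10 − 9 = 1, and the invariant factors of ∂_1 are all 1, so H_0 ≅ Z.
  H_1: rank ker ∂_1 − rank ∂_2 = (14 − 9) − 2 = 3, and the invariant factors of ∂_2 are all 1, so H_1 ≅ Z^3.
  H_2: rank ker ∂_2 − rank ∂_3 = (2 − 2) − 0 = 0, and there is no ∂_3, so H_2 ≅ 0.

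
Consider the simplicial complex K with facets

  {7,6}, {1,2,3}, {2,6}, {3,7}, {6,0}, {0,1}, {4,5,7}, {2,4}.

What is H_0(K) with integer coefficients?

H_0 ≅ Z.

Order the vertices as 0 < 1 < 2 < 3 < 4 < 5 < 6 < 7. Listing each simplex with vertices in this order, K has dimension 2 with simplices:

  0-simplices (8): [0], [1], [2], [3], [4], [5], [6], [7]
  1-simplices (12): [0,1], [0,6], [1,2], [1,3], [2,3], [2,4], [2,6], [3,7], [4,5], [4,7], [5,7], [6,7]
  2-simplices (2): [1,2,3], [4,5,7]

Hence C_0 ≅ Z^8, C_1 ≅ Z^12, C_2 ≅ Z^2.

∂_1: C_1 → C_0 maps an edge to its endpoints' difference, ∂[p,q] = q − p.
The 8×12 boundary matrix has rank 7 and Smith normal form diag(1,1,1,1,1,1,1).

Boundary ∂_2: C_2 → C_1 acts by ∂[p,q,r] = [q,r] − [p,r] + [p,q]. For instance
  ∂[1,2,3] = [2,3] − [1,3] + [1,2],
  ∂[4,5,7] = [5,7] − [4,7] + [4,5].
The 12×2 boundary matrix has rank 2 and Smith normal form diag(1,1).

Reading off H_k = ker ∂_k / im ∂_{k+1}:

  H_0: rank C_0 − rank ∂_1 = 8 − 7 = 1, and the invariant factors of ∂_1 are all 1, so H_0 ≅ Z.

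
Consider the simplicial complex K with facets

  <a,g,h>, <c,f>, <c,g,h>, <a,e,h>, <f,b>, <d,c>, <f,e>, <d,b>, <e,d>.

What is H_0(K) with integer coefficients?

H_0 = Z.

Take the total order a < b < c < d < e < f < g < h on the vertex set. Then K (dimension 2) consists of the simplices:

  0-simplices (8): a, b, c, d, e, f, g, h
  1-simplices (13): ae, ag, ah, bd, bf, cd, cf, cg, ch, de, ef, eh, gh
  2-simplices (3): aeh, agh, cgh

so the chain groups are C_0 ≅ Z^8, C_1 ≅ Z^13, C_2 ≅ Z^3.

The boundary map ∂_1: C_1 → C_0 maps an edge to its endpoints' difference, ∂[p,q] = q − p. For instance
  ∂bf = f − b.
The 8×13 boundary matrix has rank 7 and Smith normal form diag(1,1,1,1,1,1,1).

The boundary map ∂_2: C_2 → C_1 sends each 2-simplex [p,q,r] to [q,r] − [p,r] + [p,q]. For instance
  ∂aeh = eh − ah + ae,
  ∂agh = gh − ah + ag.
As a 13×3 matrix over Z this has rank 3, with invariant factors (1,1,1).

Now H_k = ker ∂_k / im ∂_{k+1}, so:

  H_0: rank C_0 − rank ∂_1 = 8 − 7 = 1, and the invariant factors of ∂_1 are all 1, so H_0 = Z.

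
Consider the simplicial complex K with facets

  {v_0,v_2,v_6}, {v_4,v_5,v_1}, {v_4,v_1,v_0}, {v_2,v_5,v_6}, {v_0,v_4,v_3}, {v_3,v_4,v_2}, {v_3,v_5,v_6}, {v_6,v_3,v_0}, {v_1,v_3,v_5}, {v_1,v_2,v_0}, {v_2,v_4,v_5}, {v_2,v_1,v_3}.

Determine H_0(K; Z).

H_0 = Z.

Fix the vertex order v_0 < v_1 < v_2 < v_3 < v_4 < v_5 < v_6 and write every simplex with vertices in increasing order. Then dim K = 2 and the simplices of K are:

  0-simplices (7): [v_0], [v_1], [v_2], [v_3], [v_4], [v_5], [v_6]
  1-simplices (18): (18 of them)
  2-simplices (12): (12 of them)

so the chain groups are C_0 ≅ Z^7, C_1 ≅ Z^18, C_2 ≅ Z^12.

The boundary map ∂_1: C_1 → C_0 sends each edge [p,q] (with p < q) to q − p.
The resulting 7×18 matrix has rank 6, and its Smith normal form has invariant factors (1,1,1,1,1,1).

∂_2: C_2 → C_1 acts by ∂[p,q,r] = [q,r] − [p,r] + [p,q]. For instance
  ∂[v_1,v_3,v_5] = [v_3,v_5] − [v_1,v_5] + [v_1,v_3],
  ∂[v_1,v_4,v_5] = [v_4,v_5] − [v_1,v_5] + [v_1,v_4].
The 18×12 boundary matrix has rank 12 and Smith normal form diag(1,1,1,1,1,1,1,1,1,1,1,2).

Computing H_k = (kernel of ∂_k) / (image of ∂_{k+1}):

  H_0: rank C_0 − rank ∂_1 = 7 − 6 = 1, and the invariant factors of ∂_1 are all 1, so H_0 = Z.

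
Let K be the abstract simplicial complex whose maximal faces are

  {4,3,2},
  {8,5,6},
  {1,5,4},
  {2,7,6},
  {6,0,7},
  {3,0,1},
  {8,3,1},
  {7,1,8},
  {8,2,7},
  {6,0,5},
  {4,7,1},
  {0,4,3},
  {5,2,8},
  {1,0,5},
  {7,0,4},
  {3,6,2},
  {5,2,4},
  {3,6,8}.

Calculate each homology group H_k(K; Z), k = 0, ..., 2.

Take the total order 0 < 1 < 2 < 3 < 4 < 5 < 6 < 7 < 8 on the vertex set. Then K (dimension 2) consists of the simplices:

  0-simplices (9): [0], [1], [2], [3], [4], [5], [6], [7], [8]
  1-simplices (27): (27 of them)
  2-simplices (18): [0,1,3], [0,1,5], [0,3,4], [0,4,7], [0,5,6], [0,6,7], [1,3,8], [1,4,5], [1,4,7], [1,7,8], [2,3,4], [2,3,6], [2,4,5], [2,5,8], [2,6,7], [2,7,8], [3,6,8], [5,6,8]

so the chain groups are C_0 ≅ Z^9, C_1 ≅ Z^27, C_2 ≅ Z^18.

The boundary map ∂_1: C_1 → C_0 is given by ∂[p,q] = [q] − [p]. For instance
  ∂[1,3] = [3] − [1].
The 9×27 boundary matrix has rank 8 and Smith normal form diag(1,1,1,1,1,1,1,1).

The boundary map ∂_2: C_2 → C_1 maps a triangle to the signed sum of its edges. For instance
  ∂[1,4,5] = [4,5] − [1,5] + [1,4],
  ∂[0,6,7] = [6,7] − [0,7] + [0,6].
The resulting 27×18 matrix has rank 18, and its Smith normal form has invariant factors (1,1,1,1,1,1,1,1,1,1,1,1,1,1,1,1,1,2).

Reading off H_k = ker ∂_k / im ∂_{k+1}:

  H_0: rank C_0 − rank ∂_1 = 9 − 8 = 1, and the invariant factors of ∂_1 are all 1, so H_0 = Z.
  H_1: rank ker ∂_1 − rank ∂_2 = (27 − 8) − 18 = 1, and ∂_2 has invariant factor 2 > 1, so H_1 = Z × Z/2.
  H_2: rank ker ∂_2 − rank ∂_3 = (18 − 18) − 0 = 0, and there is no ∂_3, so H_2 = 0.

H_0 ≅ Z,  H_1 ≅ Z × Z/2,  H_2 = 0.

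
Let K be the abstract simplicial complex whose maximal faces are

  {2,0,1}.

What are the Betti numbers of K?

K has 3 vertices, 3 edges, 1 triangle.
rank ∂_0 = 0, rank ∂_1 = 2 ⇒ b_0 = 3 − 0 − 2 = 1; all invariant factors of ∂_1 are 1 so no torsion. So H_0 ≅ Z.
rank ∂_1 = 2, rank ∂_2 = 1 ⇒ b_1 = 3 − 2 − 1 = 0; all invariant factors of ∂_2 are 1 so no torsion. So H_1 ≅ 0.
rank ∂_2 = 1, rank ∂_3 = 0 ⇒ b_2 = 1 − 1 − 0 = 0. So H_2 ≅ 0.

b_0 = 1, b_1 = 0, b_2 = 0.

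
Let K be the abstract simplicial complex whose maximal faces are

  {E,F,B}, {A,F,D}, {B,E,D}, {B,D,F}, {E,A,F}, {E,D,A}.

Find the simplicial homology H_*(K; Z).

Fix the vertex order A < B < D < E < F and write every simplex with vertices in increasing order. Then dim K = 2 and the simplices of K are:

  0-simplices (5): A, B, D, E, F
  1-simplices (9): AD, AE, AF, BD, BE, BF, DE, DF, EF
  2-simplices (6): ADE, ADF, AEF, BDE, BDF, BEF

giving chain groups C_0 ≅ Z^5, C_1 ≅ Z^9, C_2 ≅ Z^6.

∂_1: C_1 → C_0 is given by ∂[p,q] = [q] − [p]. For instance
  ∂BE = E − B.
The resulting 5×9 matrix has rank 4, and its Smith normal form has invariant factors (1,1,1,1).

The boundary map ∂_2: C_2 → C_1 maps a triangle to the signed sum of its edges. For instance
  ∂BDE = DE − BE + BD,
  ∂ADF = DF − AF + AD.
As a 9×6 matrix over Z this has rank 5, with invariant factors (1,1,1,1,1).

Now H_k = ker ∂_k / im ∂_{k+1}, so:

  H_0: rank C_0 − rank ∂_1 = 5 − 4 = 1, and the invariant factors of ∂_1 are all 1, so H_0 ≅ Z.
  H_1: rank ker ∂_1 − rank ∂_2 = (9 − 4) − 5 = 0, and the invariant factors of ∂_2 are all 1, so H_1 ≅ 0.
  H_2: rank ker ∂_2 − rank ∂_3 = (6 − 5) − 0 = 1, and there is no ∂_3, so H_2 ≅ Z.

(K is a triangulation of the 2-sphere S^2.)

H_0 ≅ Z,  H_1 = 0,  H_2 ≅ Z.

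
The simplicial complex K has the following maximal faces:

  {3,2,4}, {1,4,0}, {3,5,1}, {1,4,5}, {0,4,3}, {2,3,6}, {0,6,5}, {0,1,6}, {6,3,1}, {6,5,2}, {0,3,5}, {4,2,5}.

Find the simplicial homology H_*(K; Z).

H_0 = Z,  H_1 = Z/2,  H_2 = 0.

We work with the vertex ordering 0 < 1 < 2 < 3 < 4 < 5 < 6. The simplices of K, each written with vertices in increasing order, are:

  0-simplices (7): [0], [1], [2], [3], [4], [5], [6]
  1-simplices (18): [0,1], [0,3], [0,4], [0,5], [0,6], [1,3], [1,4], [1,5], [1,6], [2,3], [2,4], [2,5], [2,6], [3,4], [3,5], [3,6], [4,5], [5,6]
  2-simplices (12): [0,1,4], [0,1,6], [0,3,4], [0,3,5], [0,5,6], [1,3,5], [1,3,6], [1,4,5], [2,3,4], [2,3,6], [2,4,5], [2,5,6]

so the chain groups are C_0 ≅ Z^7, C_1 ≅ Z^18, C_2 ≅ Z^12.

The boundary map ∂_1: C_1 → C_0 sends each edge [p,q] (with p < q) to q − p.
The resulting 7×18 matrix has rank 6, and its Smith normal form has invariant factors (1,1,1,1,1,1).

∂_2: C_2 → C_1 sends each 2-simplex [p,q,r] to [q,r] − [p,r] + [p,q]. For instance
  ∂[0,1,4] = [1,4] − [0,4] + [0,1],
  ∂[0,5,6] = [5,6] − [0,6] + [0,5].
The 18×12 boundary matrix has rank 12 and Smith normal form diag(1,1,1,1,1,1,1,1,1,1,1,2).

Now H_k = ker ∂_k / im ∂_{k+1}, so:

  H_0: rank C_0 − rank ∂_1 = 7 − 6 = 1, and the invariant factors of ∂_1 are all 1, so H_0 ≅ Z.
  H_1: rank ker ∂_1 − rank ∂_2 = (18 − 6) − 12 = 0, and ∂_2 has invariant factor 2 > 1, so H_1 ≅ Z/2.
  H_2: rank ker ∂_2 − rank ∂_3 = (12 − 12) − 0 = 0, and there is no ∂_3, so H_2 ≅ 0.

(K is a triangulation of the real projective plane RP^2.)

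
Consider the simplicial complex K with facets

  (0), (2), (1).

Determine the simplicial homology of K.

Take the total order 0 < 1 < 2 on the vertex set. Then K (dimension 0) consists of the simplices:

  0-simplices (3): [0], [1], [2]

Hence C_0 ≅ Z^3.

Now H_k = ker ∂_k / im ∂_{k+1}, so:

  H_0: rank C_0 − rank ∂_1 = 3 − 0 = 3, and there is no ∂_1, so H_0 ≅ Z^3.

H_0 = Z^3.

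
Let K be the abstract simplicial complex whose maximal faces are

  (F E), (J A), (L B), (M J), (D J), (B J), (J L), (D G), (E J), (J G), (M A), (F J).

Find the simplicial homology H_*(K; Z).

H_0 = Z,  H_1 = Z^4.

We work with the vertex ordering A < B < D < E < F < G < J < L < M. The simplices of K, each written with vertices in increasing order, are:

  0-simplices (9): A, B, D, E, F, G, J, L, M
  1-simplices (12): AJ, AM, BJ, BL, DG, DJ, EF, EJ, FJ, GJ, JL, JM

giving chain groups C_0 ≅ Z^9, C_1 ≅ Z^12.

The boundary map ∂_1: C_1 → C_0 sends each edge [p,q] (with p < q) to q − p.
This gives a 9×12 integer matrix of rank 8; reducing to Smith normal form yields diagonal entries (1,1,1,1,1,1,1,1).

Reading off H_k = ker ∂_k / im ∂_{k+1}:

  H_0: rank C_0 − rank ∂_1 = 9 − 8 = 1, and the invariant factors of ∂_1 are all 1, so H_0 ≅ Z.
  H_1: rank ker ∂_1 − rank ∂_2 = (12 − 8) − 0 = 4, and there is no ∂_2, so H_1 ≅ Z^4.

As a check, the Euler characteristic is 9 − 12 = -3, which agrees with 1 − 4 = -3.
(K is a triangulation of a wedge of 4 circles.)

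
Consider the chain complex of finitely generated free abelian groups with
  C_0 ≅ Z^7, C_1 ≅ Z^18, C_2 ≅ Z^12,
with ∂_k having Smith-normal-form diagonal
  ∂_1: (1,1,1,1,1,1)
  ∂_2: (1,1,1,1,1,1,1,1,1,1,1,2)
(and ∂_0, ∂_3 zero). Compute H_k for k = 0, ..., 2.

H_0: b_0 = 7 − 0 − 6 = 1; torsion from ∂_1 factors > 1: none. So H_0 = Z.
H_1: b_1 = 18 − 6 − 12 = 0; torsion from ∂_2 factors > 1: [2]. So H_1 = Z/2.
H_2: b_2 = 12 − 12 − 0 = 0; torsion from ∂_3 factors > 1: none. So H_2 = 0.

H_0 = Z,  H_1 = Z/2,  H_2 = 0.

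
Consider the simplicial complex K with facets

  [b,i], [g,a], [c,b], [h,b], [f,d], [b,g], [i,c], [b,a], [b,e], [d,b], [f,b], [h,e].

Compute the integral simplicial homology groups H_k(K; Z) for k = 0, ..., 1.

Fix the vertex order a < b < c < d < e < f < g < h < i and write every simplex with vertices in increasing order. Then dim K = 1 and the simplices of K are:

  0-simplices (9): a, b, c, d, e, f, g, h, i
  1-simplices (12): ab, ag, bc, bd, be, bf, bg, bh, bi, ci, df, eh

Hence C_0 ≅ Z^9, C_1 ≅ Z^12.

Boundary ∂_1: C_1 → C_0 maps an edge to its endpoints' difference, ∂[p,q] = q − p. For instance
  ∂bc = c − b.
As a 9×12 matrix over Z this has rank 8, with invariant factors (1,1,1,1,1,1,1,1).

Reading off H_k = ker ∂_k / im ∂_{k+1}:

  H_0: rank C_0 − rank ∂_1 = 9 − 8 = 1, and the invariant factors of ∂_1 are all 1, so H_0 = Z.
  H_1: rank ker ∂_1 − rank ∂_2 = (12 − 8) − 0 = 4, and there is no ∂_2, so H_1 = Z^4.

H_0 = Z,  H_1 = Z^4.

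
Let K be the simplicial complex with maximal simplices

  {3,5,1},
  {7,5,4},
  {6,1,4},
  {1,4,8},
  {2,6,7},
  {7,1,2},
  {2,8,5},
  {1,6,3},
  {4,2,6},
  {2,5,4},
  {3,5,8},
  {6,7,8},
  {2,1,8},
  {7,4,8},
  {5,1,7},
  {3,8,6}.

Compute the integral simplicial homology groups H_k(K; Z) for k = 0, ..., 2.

Take the total order 1 < 2 < 3 < 4 < 5 < 6 < 7 < 8 on the vertex set. Then K (dimension 2) consists of the simplices:

  0-simplices (8): [1], [2], [3], [4], [5], [6], [7], [8]
  1-simplices (24): (24 of them)
  2-simplices (16): [1,2,7], [1,2,8], [1,3,5], [1,3,6], [1,4,6], [1,4,8], [1,5,7], [2,4,5], [2,4,6], [2,5,8], [2,6,7], [3,5,8], [3,6,8], [4,5,7], [4,7,8], [6,7,8]

Hence C_0 ≅ Z^8, C_1 ≅ Z^24, C_2 ≅ Z^16.

∂_1: C_1 → C_0 sends each edge [p,q] (with p < q) to q − p.
This gives a 8×24 integer matrix of rank 7; reducing to Smith normal form yields diagonal entries (1,1,1,1,1,1,1).

Boundary ∂_2: C_2 → C_1 maps a triangle to the signed sum of its edges. For instance
  ∂[1,4,8] = [4,8] − [1,8] + [1,4],
  ∂[1,3,5] = [3,5] − [1,5] + [1,3].
The resulting 24×16 matrix has rank 15, and its Smith normal form has invariant factors (1,1,1,1,1,1,1,1,1,1,1,1,1,1,1).

From H_k ≅ ker(∂_k) / im(∂_{k+1}) we obtain:

  H_0: rank C_0 − rank ∂_1 = 8 − 7 = 1, and the invariant factors of ∂_1 are all 1, so H_0 = Z.
  H_1: rank ker ∂_1 − rank ∂_2 = (24 − 7) − 15 = 2, and the invariant factors of ∂_2 are all 1, so H_1 = Z^2.
  H_2: rank ker ∂_2 − rank ∂_3 = (16 − 15) − 0 = 1, and there is no ∂_3, so H_2 = Z.

H_0 ≅ Z,  H_1 ≅ Z^2,  H_2 ≅ Z.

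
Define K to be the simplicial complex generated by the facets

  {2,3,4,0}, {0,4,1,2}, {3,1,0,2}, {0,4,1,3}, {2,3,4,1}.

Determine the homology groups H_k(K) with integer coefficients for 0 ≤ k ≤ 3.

H_0 = Z,  H_1 = 0,  H_2 = 0,  H_3 = Z.

Order the vertices as 0 < 1 < 2 < 3 < 4. Listing each simplex with vertices in this order, K has dimension 3 with simplices:

  0-simplices (5): [0], [1], [2], [3], [4]
  1-simplices (10): [0,1], [0,2], [0,3], [0,4], [1,2], [1,3], [1,4], [2,3], [2,4], [3,4]
  2-simplices (10): [0,1,2], [0,1,3], [0,1,4], [0,2,3], [0,2,4], [0,3,4], [1,2,3], [1,2,4], [1,3,4], [2,3,4]
  3-simplices (5): [0,1,2,3], [0,1,2,4], [0,1,3,4], [0,2,3,4], [1,2,3,4]

giving chain groups C_0 ≅ Z^5, C_1 ≅ Z^10, C_2 ≅ Z^10, C_3 ≅ Z^5.

Boundary ∂_1: C_1 → C_0 is given by ∂[p,q] = [q] − [p]. For instance
  ∂[2,3] = [3] − [2].
As a 5×10 matrix over Z this has rank 4, with invariant factors (1,1,1,1).

∂_2: C_2 → C_1 maps a triangle to the signed sum of its edges. For instance
  ∂[0,3,4] = [3,4] − [0,4] + [0,3],
  ∂[1,2,4] = [2,4] − [1,4] + [1,2].
The resulting 10×10 matrix has rank 6, and its Smith normal form has invariant factors (1,1,1,1,1,1).

The boundary map ∂_3: C_3 → C_2 sends each 3-simplex σ to the alternating sum Σ_i (−1)^i (σ with its i-th vertex removed). For instance
  ∂[0,2,3,4] = [2,3,4] − [0,3,4] + [0,2,4] − [0,2,3],
  ∂[0,1,2,3] = [1,2,3] − [0,2,3] + [0,1,3] − [0,1,2].
This gives a 10×5 integer matrix of rank 4; reducing to Smith normal form yields diagonal entries (1,1,1,1).

Now H_k = ker ∂_k / im ∂_{k+1}, so:

  H_0: rank C_0 − rank ∂_1 = 5 − 4 = 1, and the invariant factors of ∂_1 are all 1, so H_0 = Z.
  H_1: rank ker ∂_1 − rank ∂_2 = (10 − 4) − 6 = 0, and the invariant factors of ∂_2 are all 1, so H_1 = 0.
  H_2: rank ker ∂_2 − rank ∂_3 = (10 − 6) − 4 = 0, and the invariant factors of ∂_3 are all 1, so H_2 = 0.
  H_3: rank ker ∂_3 − rank ∂_4 = (5 − 4) − 0 = 1, and there is no ∂_4, so H_3 = Z.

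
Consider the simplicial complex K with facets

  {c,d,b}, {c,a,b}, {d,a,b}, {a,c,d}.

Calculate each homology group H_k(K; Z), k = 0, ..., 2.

Fix the vertex order a < b < c < d and write every simplex with vertices in increasing order. Then dim K = 2 and the simplices of K are:

  0-simplices (4): a, b, c, d
  1-simplices (6): ab, ac, ad, bc, bd, cd
  2-simplices (4): abc, abd, acd, bcd

Hence C_0 ≅ Z^4, C_1 ≅ Z^6, C_2 ≅ Z^4.

Boundary ∂_1: C_1 → C_0 is given by ∂[p,q] = [q] − [p].
As a 4×6 matrix over Z this has rank 3, with invariant factors (1,1,1).

The boundary map ∂_2: C_2 → C_1 acts by ∂[p,q,r] = [q,r] − [p,r] + [p,q]. For instance
  ∂abd = bd − ad + ab,
  ∂acd = cd − ad + ac.
This gives a 6×4 integer matrix of rank 3; reducing to Smith normal form yields diagonal entries (1,1,1).

From H_k ≅ ker(∂_k) / im(∂_{k+1}) we obtain:

  H_0: rank C_0 − rank ∂_1 = 4 − 3 = 1, and the invariant factors of ∂_1 are all 1, so H_0 = Z.
  H_1: rank ker ∂_1 − rank ∂_2 = (6 − 3) − 3 = 0, and the invariant factors of ∂_2 are all 1, so H_1 = 0.
  H_2: rank ker ∂_2 − rank ∂_3 = (4 − 3) − 0 = 1, and there is no ∂_3, so H_2 = Z.

H_0 ≅ Z,  H_1 = 0,  H_2 ≅ Z.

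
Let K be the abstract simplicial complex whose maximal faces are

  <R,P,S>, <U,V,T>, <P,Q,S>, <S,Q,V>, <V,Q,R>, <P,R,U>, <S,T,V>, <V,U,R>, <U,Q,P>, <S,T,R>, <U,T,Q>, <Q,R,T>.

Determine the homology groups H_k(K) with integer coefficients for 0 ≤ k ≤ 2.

H_0 = Z,  H_1 = Z/2Z,  H_2 = 0.

K has 7 vertices, 18 edges, 12 triangles.
rank ∂_0 = 0, rank ∂_1 = 6 ⇒ b_0 = 7 − 0 − 6 = 1; all invariant factors of ∂_1 are 1 so no torsion. So H_0 = Z.
rank ∂_1 = 6, rank ∂_2 = 12 ⇒ b_1 = 18 − 6 − 12 = 0; ∂_2 has invariant factor(s) [2] giving torsion. So H_1 = Z/2Z.
rank ∂_2 = 12, rank ∂_3 = 0 ⇒ b_2 = 12 − 12 − 0 = 0. So H_2 = 0.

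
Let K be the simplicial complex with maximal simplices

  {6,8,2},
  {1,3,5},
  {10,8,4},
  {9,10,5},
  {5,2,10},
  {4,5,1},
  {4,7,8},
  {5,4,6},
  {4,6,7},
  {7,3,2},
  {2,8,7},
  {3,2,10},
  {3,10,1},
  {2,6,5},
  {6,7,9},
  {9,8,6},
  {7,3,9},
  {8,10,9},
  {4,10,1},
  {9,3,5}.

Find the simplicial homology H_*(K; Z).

H_0 = Z,  H_1 = Z ⊕ Z/2,  H_2 = 0.

Take the total order 1 < 2 < 3 < 4 < 5 < 6 < 7 < 8 < 9 < 10 on the vertex set. Then K (dimension 2) consists of the simplices:

  0-simplices (10): [1], [2], [3], [4], [5], [6], [7], [8], [9], [10]
  1-simplices (30): (30 of them)
  2-simplices (20): (20 of them)

Hence C_0 ≅ Z^10, C_1 ≅ Z^30, C_2 ≅ Z^20.

Boundary ∂_1: C_1 → C_0 maps an edge to its endpoints' difference, ∂[p,q] = q − p. For instance
  ∂[4,5] = [5] − [4].
This gives a 10×30 integer matrix of rank 9; reducing to Smith normal form yields diagonal entries (1,1,1,1,1,1,1,1,1).

The boundary map ∂_2: C_2 → C_1 acts by ∂[p,q,r] = [q,r] − [p,r] + [p,q]. For instance
  ∂[3,5,9] = [5,9] − [3,9] + [3,5],
  ∂[4,8,10] = [8,10] − [4,10] + [4,8].
As a 30×20 matrix over Z this has rank 20, with invariant factors (1,1,1,1,1,1,1,1,1,1,1,1,1,1,1,1,1,1,1,2).

Now H_k = ker ∂_k / im ∂_{k+1}, so:

  H_0: rank C_0 − rank ∂_1 = 10 − 9 = 1, and the invariant factors of ∂_1 are all 1, so H_0 ≅ Z.
  H_1: rank ker ∂_1 − rank ∂_2 = (30 − 9) − 20 = 1, and ∂_2 has invariant factor 2 > 1, so H_1 ≅ Z ⊕ Z/2.
  H_2: rank ker ∂_2 − rank ∂_3 = (20 − 20) − 0 = 0, and there is no ∂_3, so H_2 ≅ 0.

As a check, the Euler characteristic is 10 − 30 + 20 = 0, which agrees with 1 − 1 + 0 = 0.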